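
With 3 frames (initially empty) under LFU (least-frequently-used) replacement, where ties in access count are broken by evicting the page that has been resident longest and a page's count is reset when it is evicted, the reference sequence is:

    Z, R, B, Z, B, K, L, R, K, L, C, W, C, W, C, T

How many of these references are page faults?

14

Z -> fault, frames [Z]
R -> fault, frames [Z, R]
B -> fault, frames [Z, R, B]
Z -> hit
B -> hit
K -> fault, evict R, frames [Z, B, K]
L -> fault, evict K, frames [Z, B, L]
R -> fault, evict L, frames [Z, B, R]
K -> fault, evict R, frames [Z, B, K]
L -> fault, evict K, frames [Z, B, L]
C -> fault, evict L, frames [Z, B, C]
W -> fault, evict C, frames [Z, B, W]
C -> fault, evict W, frames [Z, B, C]
W -> fault, evict C, frames [Z, B, W]
C -> fault, evict W, frames [Z, B, C]
T -> fault, evict C, frames [Z, B, T]
Page faults: 14.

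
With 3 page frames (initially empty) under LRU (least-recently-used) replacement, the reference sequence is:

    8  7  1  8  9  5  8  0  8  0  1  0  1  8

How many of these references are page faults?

7

8: miss, frames {8}
7: miss, frames {8,7}
1: miss, frames {8,7,1}
8: hit
9: miss, evict 7, frames {1,8,9}
5: miss, evict 1, frames {8,9,5}
8: hit
0: miss, evict 9, frames {5,8,0}
8: hit
0: hit
1: miss, evict 5, frames {8,0,1}
0: hit
1: hit
8: hit
Page faults: 7.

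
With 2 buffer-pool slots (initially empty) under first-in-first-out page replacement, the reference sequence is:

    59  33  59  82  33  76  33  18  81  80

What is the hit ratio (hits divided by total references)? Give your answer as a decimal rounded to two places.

0.20

59 → miss, frames [59]
33 → miss, frames [59, 33]
59 → hit
82 → miss, evict 59, frames [33, 82]
33 → hit
76 → miss, evict 33, frames [82, 76]
33 → miss, evict 82, frames [76, 33]
18 → miss, evict 76, frames [33, 18]
81 → miss, evict 33, frames [18, 81]
80 → miss, evict 18, frames [81, 80]
Hits: 2 of 10 references → 2/10 = 0.2000.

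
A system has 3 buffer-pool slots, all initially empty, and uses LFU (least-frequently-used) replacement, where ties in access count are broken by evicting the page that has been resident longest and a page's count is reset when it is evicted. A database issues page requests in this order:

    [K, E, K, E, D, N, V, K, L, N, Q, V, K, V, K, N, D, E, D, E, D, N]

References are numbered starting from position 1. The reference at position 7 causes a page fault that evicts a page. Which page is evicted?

pos 1: K -> miss, frames [K]
pos 2: E -> miss, frames [K, E]
pos 3: K -> hit
pos 4: E -> hit
pos 5: D -> miss, frames [K, E, D]
pos 6: N -> miss, evict D, frames [K, E, N]
pos 7: V -> miss, evict N, frames [K, E, V]
At position 7, page N is evicted.

N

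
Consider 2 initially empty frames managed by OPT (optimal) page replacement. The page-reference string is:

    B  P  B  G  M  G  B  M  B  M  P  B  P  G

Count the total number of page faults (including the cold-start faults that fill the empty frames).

7

B → fault, frames (B)
P → fault, frames (B P)
B → hit
G → fault, evict P, frames (B G)
M → fault, evict B, frames (G M)
G → hit
B → fault, evict G, frames (M B)
M → hit
B → hit
M → hit
P → fault, evict M, frames (B P)
B → hit
P → hit
G → fault, evict P, frames (B G)
Page faults: 7.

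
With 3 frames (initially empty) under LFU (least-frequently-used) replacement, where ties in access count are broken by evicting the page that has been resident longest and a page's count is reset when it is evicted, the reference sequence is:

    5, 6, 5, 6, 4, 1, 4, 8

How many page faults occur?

5 → fault, frames {5}
6 → fault, frames {5,6}
5 → hit
6 → hit
4 → fault, frames {5,6,4}
1 → fault, evict 4, frames {5,6,1}
4 → fault, evict 1, frames {5,6,4}
8 → fault, evict 4, frames {5,6,8}
Page faults: 6.

6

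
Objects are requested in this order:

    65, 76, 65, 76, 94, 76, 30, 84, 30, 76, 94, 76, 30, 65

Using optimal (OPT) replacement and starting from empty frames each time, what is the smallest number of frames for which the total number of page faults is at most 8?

3

f=1: 14 faults
f=2: 9 faults
f=3: 7 faults
f=4: 6 faults
f=5: 5 faults
Smallest f with faults ≤ 8 is 3.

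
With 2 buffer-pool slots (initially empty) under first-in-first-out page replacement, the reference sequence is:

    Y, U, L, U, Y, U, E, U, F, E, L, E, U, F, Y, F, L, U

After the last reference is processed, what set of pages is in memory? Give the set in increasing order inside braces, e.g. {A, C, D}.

{L, U}

Y: fault, frames (Y)
U: fault, frames (Y U)
L: fault, evict Y, frames (U L)
U: hit
Y: fault, evict U, frames (L Y)
U: fault, evict L, frames (Y U)
E: fault, evict Y, frames (U E)
U: hit
F: fault, evict U, frames (E F)
E: hit
L: fault, evict E, frames (F L)
E: fault, evict F, frames (L E)
U: fault, evict L, frames (E U)
F: fault, evict E, frames (U F)
Y: fault, evict U, frames (F Y)
F: hit
L: fault, evict F, frames (Y L)
U: fault, evict Y, frames (L U)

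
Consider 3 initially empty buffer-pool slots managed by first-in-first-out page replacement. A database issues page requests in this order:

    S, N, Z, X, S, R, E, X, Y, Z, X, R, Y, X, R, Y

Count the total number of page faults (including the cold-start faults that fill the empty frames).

S → fault, frames {S}
N → fault, frames {S,N}
Z → fault, frames {S,N,Z}
X → fault, evict S, frames {N,Z,X}
S → fault, evict N, frames {Z,X,S}
R → fault, evict Z, frames {X,S,R}
E → fault, evict X, frames {S,R,E}
X → fault, evict S, frames {R,E,X}
Y → fault, evict R, frames {E,X,Y}
Z → fault, evict E, frames {X,Y,Z}
X → hit
R → fault, evict X, frames {Y,Z,R}
Y → hit
X → fault, evict Y, frames {Z,R,X}
R → hit
Y → fault, evict Z, frames {R,X,Y}
Page faults: 13.

13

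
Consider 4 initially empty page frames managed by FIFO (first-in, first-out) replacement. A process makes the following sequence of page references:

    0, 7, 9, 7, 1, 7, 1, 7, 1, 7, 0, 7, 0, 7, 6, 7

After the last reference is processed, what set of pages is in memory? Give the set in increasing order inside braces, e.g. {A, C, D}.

0: fault, frames {0}
7: fault, frames {0,7}
9: fault, frames {0,7,9}
7: hit
1: fault, frames {0,7,9,1}
7: hit
1: hit
7: hit
1: hit
7: hit
0: hit
7: hit
0: hit
7: hit
6: fault, evict 0, frames {7,9,1,6}
7: hit

{1, 6, 7, 9}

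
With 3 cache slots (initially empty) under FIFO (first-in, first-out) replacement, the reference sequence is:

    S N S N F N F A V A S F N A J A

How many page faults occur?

S: miss, frames (S)
N: miss, frames (S N)
S: hit
N: hit
F: miss, frames (S N F)
N: hit
F: hit
A: miss, evict S, frames (N F A)
V: miss, evict N, frames (F A V)
A: hit
S: miss, evict F, frames (A V S)
F: miss, evict A, frames (V S F)
N: miss, evict V, frames (S F N)
A: miss, evict S, frames (F N A)
J: miss, evict F, frames (N A J)
A: hit
Page faults: 10.

10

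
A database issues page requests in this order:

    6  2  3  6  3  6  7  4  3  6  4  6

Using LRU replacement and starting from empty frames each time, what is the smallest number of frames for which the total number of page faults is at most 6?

f=1: 12 faults
f=2: 9 faults
f=3: 7 faults
f=4: 5 faults
f=5: 5 faults
Smallest f with faults ≤ 6 is 4.

4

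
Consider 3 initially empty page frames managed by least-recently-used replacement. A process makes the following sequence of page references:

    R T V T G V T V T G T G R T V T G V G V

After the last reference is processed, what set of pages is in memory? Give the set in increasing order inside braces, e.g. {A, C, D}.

R: fault, frames {R}
T: fault, frames {R,T}
V: fault, frames {R,T,V}
T: hit
G: fault, evict R, frames {V,T,G}
V: hit
T: hit
V: hit
T: hit
G: hit
T: hit
G: hit
R: fault, evict V, frames {T,G,R}
T: hit
V: fault, evict G, frames {R,T,V}
T: hit
G: fault, evict R, frames {V,T,G}
V: hit
G: hit
V: hit

{G, T, V}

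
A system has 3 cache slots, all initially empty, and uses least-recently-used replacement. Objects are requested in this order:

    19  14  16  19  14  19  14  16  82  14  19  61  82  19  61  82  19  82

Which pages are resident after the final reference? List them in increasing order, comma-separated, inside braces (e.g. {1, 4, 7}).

{19, 61, 82}

19 -> miss, frames (19)
14 -> miss, frames (19 14)
16 -> miss, frames (19 14 16)
19 -> hit
14 -> hit
19 -> hit
14 -> hit
16 -> hit
82 -> miss, evict 19, frames (14 16 82)
14 -> hit
19 -> miss, evict 16, frames (82 14 19)
61 -> miss, evict 82, frames (14 19 61)
82 -> miss, evict 14, frames (19 61 82)
19 -> hit
61 -> hit
82 -> hit
19 -> hit
82 -> hit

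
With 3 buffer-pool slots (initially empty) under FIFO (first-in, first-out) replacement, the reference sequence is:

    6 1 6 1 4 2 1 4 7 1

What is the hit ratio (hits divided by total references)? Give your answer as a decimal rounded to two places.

6: fault, frames [6]
1: fault, frames [6, 1]
6: hit
1: hit
4: fault, frames [6, 1, 4]
2: fault, evict 6, frames [1, 4, 2]
1: hit
4: hit
7: fault, evict 1, frames [4, 2, 7]
1: fault, evict 4, frames [2, 7, 1]
Hits: 4 of 10 references → 4/10 = 0.4000.

0.40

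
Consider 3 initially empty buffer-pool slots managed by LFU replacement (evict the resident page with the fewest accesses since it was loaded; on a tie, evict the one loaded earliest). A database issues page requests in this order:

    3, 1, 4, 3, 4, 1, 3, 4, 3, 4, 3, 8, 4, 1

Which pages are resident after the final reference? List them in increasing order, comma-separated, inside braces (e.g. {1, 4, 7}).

{1, 3, 4}

3 -> miss, frames (3)
1 -> miss, frames (3 1)
4 -> miss, frames (3 1 4)
3 -> hit
4 -> hit
1 -> hit
3 -> hit
4 -> hit
3 -> hit
4 -> hit
3 -> hit
8 -> miss, evict 1, frames (3 4 8)
4 -> hit
1 -> miss, evict 8, frames (3 4 1)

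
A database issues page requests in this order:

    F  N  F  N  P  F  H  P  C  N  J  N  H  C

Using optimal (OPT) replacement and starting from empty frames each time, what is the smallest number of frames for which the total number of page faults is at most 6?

f=1: 14 faults
f=2: 9 faults
f=3: 7 faults
f=4: 6 faults
f=5: 6 faults
f=6: 6 faults
Smallest f with faults ≤ 6 is 4.

4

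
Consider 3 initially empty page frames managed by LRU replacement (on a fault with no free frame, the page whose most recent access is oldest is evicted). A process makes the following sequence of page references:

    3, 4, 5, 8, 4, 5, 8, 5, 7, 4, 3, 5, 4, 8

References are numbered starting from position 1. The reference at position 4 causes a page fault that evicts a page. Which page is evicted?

pos 1: 3: miss, frames [3]
pos 2: 4: miss, frames [3, 4]
pos 3: 5: miss, frames [3, 4, 5]
pos 4: 8: miss, evict 3, frames [4, 5, 8]
At position 4, page 3 is evicted.

3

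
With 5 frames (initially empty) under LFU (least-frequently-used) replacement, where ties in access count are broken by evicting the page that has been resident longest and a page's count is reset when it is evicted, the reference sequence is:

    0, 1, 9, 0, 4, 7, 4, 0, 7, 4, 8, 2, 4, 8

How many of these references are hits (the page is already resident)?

0 → fault, frames {0}
1 → fault, frames {0,1}
9 → fault, frames {0,1,9}
0 → hit
4 → fault, frames {0,1,9,4}
7 → fault, frames {0,1,9,4,7}
4 → hit
0 → hit
7 → hit
4 → hit
8 → fault, evict 1, frames {0,9,4,7,8}
2 → fault, evict 9, frames {0,4,7,8,2}
4 → hit
8 → hit
Hits: 7.

7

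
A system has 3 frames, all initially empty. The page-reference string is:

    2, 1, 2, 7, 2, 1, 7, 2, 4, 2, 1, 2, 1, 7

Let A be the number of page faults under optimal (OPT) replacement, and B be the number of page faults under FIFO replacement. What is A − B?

-2

Under OPT: F F . F . . . . F . . . . F → 5 faults.
Under FIFO: F F . F . . . . F F F . . F → 7 faults.
A − B = 5 − 7 = -2.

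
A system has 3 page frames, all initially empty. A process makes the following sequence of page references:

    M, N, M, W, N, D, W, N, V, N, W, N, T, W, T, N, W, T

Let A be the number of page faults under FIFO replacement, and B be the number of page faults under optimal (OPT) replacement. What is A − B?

Under FIFO: F F . F . F . . F F F . F . . . . . → 8 faults.
Under OPT: F F . F . F . . F . . . F . . . . . → 6 faults.
A − B = 8 − 6 = 2.

2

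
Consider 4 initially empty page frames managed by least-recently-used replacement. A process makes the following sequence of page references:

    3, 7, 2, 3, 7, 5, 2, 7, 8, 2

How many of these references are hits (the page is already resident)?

3 → fault, frames [3]
7 → fault, frames [3, 7]
2 → fault, frames [3, 7, 2]
3 → hit
7 → hit
5 → fault, frames [2, 3, 7, 5]
2 → hit
7 → hit
8 → fault, evict 3, frames [5, 2, 7, 8]
2 → hit
Hits: 5.

5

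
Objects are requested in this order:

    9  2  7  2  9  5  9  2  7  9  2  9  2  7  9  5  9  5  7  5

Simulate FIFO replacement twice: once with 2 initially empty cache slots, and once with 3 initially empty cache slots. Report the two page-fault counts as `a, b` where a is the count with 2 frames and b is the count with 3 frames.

2 frames: F F F . F F . F F F F . . F F F . . F . → 13 faults.
3 frames: F F F . . F F F F . . . . . . F F . . . → 9 faults.
9 < 13: adding a frame reduced faults, as is typical.

13, 9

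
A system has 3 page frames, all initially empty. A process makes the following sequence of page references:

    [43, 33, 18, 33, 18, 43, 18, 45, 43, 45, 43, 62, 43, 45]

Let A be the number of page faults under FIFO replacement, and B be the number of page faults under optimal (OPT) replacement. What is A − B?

1

Under FIFO: F F F . . . . F F . . F . . → 6 faults.
Under OPT: F F F . . . . F . . . F . . → 5 faults.
A − B = 6 − 5 = 1.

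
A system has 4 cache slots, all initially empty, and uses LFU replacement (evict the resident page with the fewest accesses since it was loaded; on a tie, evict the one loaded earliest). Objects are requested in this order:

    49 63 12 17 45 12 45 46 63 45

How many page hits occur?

49 → miss, frames [49]
63 → miss, frames [49, 63]
12 → miss, frames [49, 63, 12]
17 → miss, frames [49, 63, 12, 17]
45 → miss, evict 49, frames [63, 12, 17, 45]
12 → hit
45 → hit
46 → miss, evict 63, frames [12, 17, 45, 46]
63 → miss, evict 17, frames [12, 45, 46, 63]
45 → hit
Hits: 3.

3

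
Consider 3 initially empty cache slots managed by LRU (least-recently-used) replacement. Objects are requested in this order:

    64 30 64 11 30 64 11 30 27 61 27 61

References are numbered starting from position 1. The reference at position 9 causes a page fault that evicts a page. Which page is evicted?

64

pos 1: 64 -> miss, frames [64]
pos 2: 30 -> miss, frames [64, 30]
pos 3: 64 -> hit
pos 4: 11 -> miss, frames [30, 64, 11]
pos 5: 30 -> hit
pos 6: 64 -> hit
pos 7: 11 -> hit
pos 8: 30 -> hit
pos 9: 27 -> miss, evict 64, frames [11, 30, 27]
At position 9, page 64 is evicted.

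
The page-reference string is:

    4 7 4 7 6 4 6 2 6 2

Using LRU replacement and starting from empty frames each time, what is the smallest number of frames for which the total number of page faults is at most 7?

2

f=1: 10 faults
f=2: 5 faults
f=3: 4 faults
f=4: 4 faults
Smallest f with faults ≤ 7 is 2.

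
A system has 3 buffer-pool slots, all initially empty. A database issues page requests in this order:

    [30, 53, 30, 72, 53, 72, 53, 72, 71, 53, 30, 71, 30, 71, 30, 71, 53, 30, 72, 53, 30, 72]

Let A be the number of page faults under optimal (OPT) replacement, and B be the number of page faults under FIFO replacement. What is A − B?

Under OPT: F F . F . . . . F . . . . . . . . . F . . . → 5 faults.
Under FIFO: F F . F . . . . F . F . . . . . F . F . . . → 7 faults.
A − B = 5 − 7 = -2.

-2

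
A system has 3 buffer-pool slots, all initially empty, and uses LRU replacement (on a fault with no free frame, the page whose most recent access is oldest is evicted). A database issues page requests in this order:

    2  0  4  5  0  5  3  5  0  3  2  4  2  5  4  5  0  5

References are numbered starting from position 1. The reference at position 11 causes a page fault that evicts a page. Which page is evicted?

pos 1: 2 → fault, frames {2}
pos 2: 0 → fault, frames {2,0}
pos 3: 4 → fault, frames {2,0,4}
pos 4: 5 → fault, evict 2, frames {0,4,5}
pos 5: 0 → hit
pos 6: 5 → hit
pos 7: 3 → fault, evict 4, frames {0,5,3}
pos 8: 5 → hit
pos 9: 0 → hit
pos 10: 3 → hit
pos 11: 2 → fault, evict 5, frames {0,3,2}
At position 11, page 5 is evicted.

5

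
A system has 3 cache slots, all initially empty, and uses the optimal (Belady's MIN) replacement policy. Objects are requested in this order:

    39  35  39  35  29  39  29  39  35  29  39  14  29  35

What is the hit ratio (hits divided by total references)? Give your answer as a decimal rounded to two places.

0.71

39 -> fault, frames (39)
35 -> fault, frames (39 35)
39 -> hit
35 -> hit
29 -> fault, frames (39 35 29)
39 -> hit
29 -> hit
39 -> hit
35 -> hit
29 -> hit
39 -> hit
14 -> fault, evict 39, frames (35 29 14)
29 -> hit
35 -> hit
Hits: 10 of 14 references → 10/14 = 0.7143.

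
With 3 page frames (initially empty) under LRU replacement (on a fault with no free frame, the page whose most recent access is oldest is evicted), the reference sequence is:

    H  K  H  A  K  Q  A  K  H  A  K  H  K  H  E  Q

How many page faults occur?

7

H: fault, frames {H}
K: fault, frames {H,K}
H: hit
A: fault, frames {K,H,A}
K: hit
Q: fault, evict H, frames {A,K,Q}
A: hit
K: hit
H: fault, evict Q, frames {A,K,H}
A: hit
K: hit
H: hit
K: hit
H: hit
E: fault, evict A, frames {K,H,E}
Q: fault, evict K, frames {H,E,Q}
Page faults: 7.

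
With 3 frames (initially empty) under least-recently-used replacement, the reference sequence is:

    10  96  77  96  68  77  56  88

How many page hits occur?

2

10 -> miss, frames {10}
96 -> miss, frames {10,96}
77 -> miss, frames {10,96,77}
96 -> hit
68 -> miss, evict 10, frames {77,96,68}
77 -> hit
56 -> miss, evict 96, frames {68,77,56}
88 -> miss, evict 68, frames {77,56,88}
Hits: 2.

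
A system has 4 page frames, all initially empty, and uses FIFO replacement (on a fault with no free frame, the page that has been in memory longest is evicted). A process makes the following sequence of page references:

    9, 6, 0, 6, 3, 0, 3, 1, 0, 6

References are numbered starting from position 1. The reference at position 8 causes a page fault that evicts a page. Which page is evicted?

9

pos 1: 9 → fault, frames [9]
pos 2: 6 → fault, frames [9, 6]
pos 3: 0 → fault, frames [9, 6, 0]
pos 4: 6 → hit
pos 5: 3 → fault, frames [9, 6, 0, 3]
pos 6: 0 → hit
pos 7: 3 → hit
pos 8: 1 → fault, evict 9, frames [6, 0, 3, 1]
At position 8, page 9 is evicted.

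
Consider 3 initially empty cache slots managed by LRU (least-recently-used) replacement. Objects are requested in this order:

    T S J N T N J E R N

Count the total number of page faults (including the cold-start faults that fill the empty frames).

T -> miss, frames [T]
S -> miss, frames [T, S]
J -> miss, frames [T, S, J]
N -> miss, evict T, frames [S, J, N]
T -> miss, evict S, frames [J, N, T]
N -> hit
J -> hit
E -> miss, evict T, frames [N, J, E]
R -> miss, evict N, frames [J, E, R]
N -> miss, evict J, frames [E, R, N]
Page faults: 8.

8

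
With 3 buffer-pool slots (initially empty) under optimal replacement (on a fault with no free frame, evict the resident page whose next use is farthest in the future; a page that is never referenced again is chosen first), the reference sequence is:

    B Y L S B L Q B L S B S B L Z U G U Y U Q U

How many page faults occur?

B: fault, frames {B}
Y: fault, frames {B,Y}
L: fault, frames {B,Y,L}
S: fault, evict Y, frames {B,L,S}
B: hit
L: hit
Q: fault, evict S, frames {B,L,Q}
B: hit
L: hit
S: fault, evict Q, frames {B,L,S}
B: hit
S: hit
B: hit
L: hit
Z: fault, evict S, frames {B,L,Z}
U: fault, evict Z, frames {B,L,U}
G: fault, evict L, frames {B,U,G}
U: hit
Y: fault, evict G, frames {B,U,Y}
U: hit
Q: fault, evict Y, frames {B,U,Q}
U: hit
Page faults: 11.

11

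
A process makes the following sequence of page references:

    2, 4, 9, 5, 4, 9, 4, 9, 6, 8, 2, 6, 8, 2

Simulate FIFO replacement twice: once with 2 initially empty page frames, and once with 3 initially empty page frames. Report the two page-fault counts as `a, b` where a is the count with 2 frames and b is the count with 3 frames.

2 frames: F F F F F F . . F F F F F F → 12 faults.
3 frames: F F F F . . . . F F F . . . → 7 faults.
7 < 12: adding a frame reduced faults, as is typical.

12, 7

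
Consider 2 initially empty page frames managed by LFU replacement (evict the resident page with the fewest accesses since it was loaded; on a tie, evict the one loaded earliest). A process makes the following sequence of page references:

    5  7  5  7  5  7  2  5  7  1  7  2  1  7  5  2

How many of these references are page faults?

5 -> fault, frames {5}
7 -> fault, frames {5,7}
5 -> hit
7 -> hit
5 -> hit
7 -> hit
2 -> fault, evict 5, frames {7,2}
5 -> fault, evict 2, frames {7,5}
7 -> hit
1 -> fault, evict 5, frames {7,1}
7 -> hit
2 -> fault, evict 1, frames {7,2}
1 -> fault, evict 2, frames {7,1}
7 -> hit
5 -> fault, evict 1, frames {7,5}
2 -> fault, evict 5, frames {7,2}
Page faults: 9.

9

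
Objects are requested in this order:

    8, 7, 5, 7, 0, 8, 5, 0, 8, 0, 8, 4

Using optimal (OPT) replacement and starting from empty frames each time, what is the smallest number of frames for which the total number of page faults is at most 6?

f=1: 12 faults
f=2: 7 faults
f=3: 5 faults
f=4: 5 faults
f=5: 5 faults
Smallest f with faults ≤ 6 is 3.

3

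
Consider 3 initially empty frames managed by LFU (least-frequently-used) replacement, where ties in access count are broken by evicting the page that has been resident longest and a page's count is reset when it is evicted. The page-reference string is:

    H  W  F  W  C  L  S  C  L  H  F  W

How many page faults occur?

H: miss, frames [H]
W: miss, frames [H, W]
F: miss, frames [H, W, F]
W: hit
C: miss, evict H, frames [W, F, C]
L: miss, evict F, frames [W, C, L]
S: miss, evict C, frames [W, L, S]
C: miss, evict L, frames [W, S, C]
L: miss, evict S, frames [W, C, L]
H: miss, evict C, frames [W, L, H]
F: miss, evict L, frames [W, H, F]
W: hit
Page faults: 10.

10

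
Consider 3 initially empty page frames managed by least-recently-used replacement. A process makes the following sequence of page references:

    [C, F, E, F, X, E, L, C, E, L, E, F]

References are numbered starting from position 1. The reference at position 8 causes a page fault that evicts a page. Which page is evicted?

X

pos 1: C: fault, frames {C}
pos 2: F: fault, frames {C,F}
pos 3: E: fault, frames {C,F,E}
pos 4: F: hit
pos 5: X: fault, evict C, frames {E,F,X}
pos 6: E: hit
pos 7: L: fault, evict F, frames {X,E,L}
pos 8: C: fault, evict X, frames {E,L,C}
At position 8, page X is evicted.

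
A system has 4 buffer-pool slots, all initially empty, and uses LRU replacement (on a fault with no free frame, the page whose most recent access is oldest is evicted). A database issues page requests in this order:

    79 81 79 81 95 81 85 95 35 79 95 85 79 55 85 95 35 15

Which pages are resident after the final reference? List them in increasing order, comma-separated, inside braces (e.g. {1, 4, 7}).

79 → fault, frames {79}
81 → fault, frames {79,81}
79 → hit
81 → hit
95 → fault, frames {79,81,95}
81 → hit
85 → fault, frames {79,95,81,85}
95 → hit
35 → fault, evict 79, frames {81,85,95,35}
79 → fault, evict 81, frames {85,95,35,79}
95 → hit
85 → hit
79 → hit
55 → fault, evict 35, frames {95,85,79,55}
85 → hit
95 → hit
35 → fault, evict 79, frames {55,85,95,35}
15 → fault, evict 55, frames {85,95,35,15}

{15, 35, 85, 95}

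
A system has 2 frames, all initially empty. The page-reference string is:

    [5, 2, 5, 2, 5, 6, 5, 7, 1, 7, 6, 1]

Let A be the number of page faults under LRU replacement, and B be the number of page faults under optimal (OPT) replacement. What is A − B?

Under LRU: F F . . . F . F F . F F → 7 faults.
Under OPT: F F . . . F . F F . F . → 6 faults.
A − B = 7 − 6 = 1.

1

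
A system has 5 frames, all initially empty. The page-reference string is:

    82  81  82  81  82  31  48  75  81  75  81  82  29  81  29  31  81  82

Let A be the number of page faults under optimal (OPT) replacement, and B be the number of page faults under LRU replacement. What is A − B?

-1

Under OPT: F F . . . F F F . . . . F . . . . . → 6 faults.
Under LRU: F F . . . F F F . . . . F . . F . . → 7 faults.
A − B = 6 − 7 = -1.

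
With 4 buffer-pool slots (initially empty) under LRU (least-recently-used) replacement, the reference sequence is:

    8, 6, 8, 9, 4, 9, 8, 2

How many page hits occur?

8 → miss, frames {8}
6 → miss, frames {8,6}
8 → hit
9 → miss, frames {6,8,9}
4 → miss, frames {6,8,9,4}
9 → hit
8 → hit
2 → miss, evict 6, frames {4,9,8,2}
Hits: 3.

3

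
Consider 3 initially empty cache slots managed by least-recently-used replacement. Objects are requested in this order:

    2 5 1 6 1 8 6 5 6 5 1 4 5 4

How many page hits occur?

6

2 → fault, frames {2}
5 → fault, frames {2,5}
1 → fault, frames {2,5,1}
6 → fault, evict 2, frames {5,1,6}
1 → hit
8 → fault, evict 5, frames {6,1,8}
6 → hit
5 → fault, evict 1, frames {8,6,5}
6 → hit
5 → hit
1 → fault, evict 8, frames {6,5,1}
4 → fault, evict 6, frames {5,1,4}
5 → hit
4 → hit
Hits: 6.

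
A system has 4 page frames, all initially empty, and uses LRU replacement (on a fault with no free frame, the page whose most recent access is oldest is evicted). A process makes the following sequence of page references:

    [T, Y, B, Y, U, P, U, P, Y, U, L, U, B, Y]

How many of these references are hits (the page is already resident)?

7

T: fault, frames {T}
Y: fault, frames {T,Y}
B: fault, frames {T,Y,B}
Y: hit
U: fault, frames {T,B,Y,U}
P: fault, evict T, frames {B,Y,U,P}
U: hit
P: hit
Y: hit
U: hit
L: fault, evict B, frames {P,Y,U,L}
U: hit
B: fault, evict P, frames {Y,L,U,B}
Y: hit
Hits: 7.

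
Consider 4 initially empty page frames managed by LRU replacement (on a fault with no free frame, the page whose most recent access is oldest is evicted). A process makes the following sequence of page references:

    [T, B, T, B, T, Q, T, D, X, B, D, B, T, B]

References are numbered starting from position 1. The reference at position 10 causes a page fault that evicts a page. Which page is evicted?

pos 1: T → fault, frames {T}
pos 2: B → fault, frames {T,B}
pos 3: T → hit
pos 4: B → hit
pos 5: T → hit
pos 6: Q → fault, frames {B,T,Q}
pos 7: T → hit
pos 8: D → fault, frames {B,Q,T,D}
pos 9: X → fault, evict B, frames {Q,T,D,X}
pos 10: B → fault, evict Q, frames {T,D,X,B}
At position 10, page Q is evicted.

Q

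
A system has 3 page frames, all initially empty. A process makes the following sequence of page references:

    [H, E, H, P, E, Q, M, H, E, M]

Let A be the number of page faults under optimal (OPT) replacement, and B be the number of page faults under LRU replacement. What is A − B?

-2

Under OPT: F F . F . F F . . . → 5 faults.
Under LRU: F F . F . F F F F . → 7 faults.
A − B = 5 − 7 = -2.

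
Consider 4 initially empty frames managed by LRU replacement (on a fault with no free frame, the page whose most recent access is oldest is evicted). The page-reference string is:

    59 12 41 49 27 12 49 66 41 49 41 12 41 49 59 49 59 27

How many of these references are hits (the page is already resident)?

9

59: miss, frames (59)
12: miss, frames (59 12)
41: miss, frames (59 12 41)
49: miss, frames (59 12 41 49)
27: miss, evict 59, frames (12 41 49 27)
12: hit
49: hit
66: miss, evict 41, frames (27 12 49 66)
41: miss, evict 27, frames (12 49 66 41)
49: hit
41: hit
12: hit
41: hit
49: hit
59: miss, evict 66, frames (12 41 49 59)
49: hit
59: hit
27: miss, evict 12, frames (41 49 59 27)
Hits: 9.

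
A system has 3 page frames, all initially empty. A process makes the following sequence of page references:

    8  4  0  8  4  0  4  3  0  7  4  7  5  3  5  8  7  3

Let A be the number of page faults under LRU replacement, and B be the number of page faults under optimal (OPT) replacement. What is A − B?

4

Under LRU: F F F . . . . F . F F . F F . F F F → 11 faults.
Under OPT: F F F . . . . F . F . . F . . F . . → 7 faults.
A − B = 11 − 7 = 4.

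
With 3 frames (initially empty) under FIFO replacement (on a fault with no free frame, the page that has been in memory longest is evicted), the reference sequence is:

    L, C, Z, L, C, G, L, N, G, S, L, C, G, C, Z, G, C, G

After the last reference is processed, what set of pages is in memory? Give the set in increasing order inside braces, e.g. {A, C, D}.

{C, G, Z}

L -> fault, frames {L}
C -> fault, frames {L,C}
Z -> fault, frames {L,C,Z}
L -> hit
C -> hit
G -> fault, evict L, frames {C,Z,G}
L -> fault, evict C, frames {Z,G,L}
N -> fault, evict Z, frames {G,L,N}
G -> hit
S -> fault, evict G, frames {L,N,S}
L -> hit
C -> fault, evict L, frames {N,S,C}
G -> fault, evict N, frames {S,C,G}
C -> hit
Z -> fault, evict S, frames {C,G,Z}
G -> hit
C -> hit
G -> hit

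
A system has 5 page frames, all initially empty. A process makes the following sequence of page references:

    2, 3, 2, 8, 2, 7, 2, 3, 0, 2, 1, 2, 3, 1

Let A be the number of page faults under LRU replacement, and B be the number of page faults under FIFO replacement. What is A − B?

Under LRU: F F . F . F . . F . F . . . → 6 faults.
Under FIFO: F F . F . F . . F . F F F . → 8 faults.
A − B = 6 − 8 = -2.

-2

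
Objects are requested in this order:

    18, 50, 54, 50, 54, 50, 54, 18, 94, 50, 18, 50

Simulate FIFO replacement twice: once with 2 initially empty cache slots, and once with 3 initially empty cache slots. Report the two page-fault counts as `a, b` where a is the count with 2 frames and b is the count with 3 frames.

7, 6

2 frames: F F F . . . . F F F F . → 7 faults.
3 frames: F F F . . . . . F . F F → 6 faults.
6 < 7: adding a frame reduced faults, as is typical.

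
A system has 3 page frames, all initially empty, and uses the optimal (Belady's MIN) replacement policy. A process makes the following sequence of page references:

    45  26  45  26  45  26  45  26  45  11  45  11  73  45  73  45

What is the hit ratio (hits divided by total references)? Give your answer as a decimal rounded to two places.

45 -> fault, frames {45}
26 -> fault, frames {45,26}
45 -> hit
26 -> hit
45 -> hit
26 -> hit
45 -> hit
26 -> hit
45 -> hit
11 -> fault, frames {45,26,11}
45 -> hit
11 -> hit
73 -> fault, evict 11, frames {45,26,73}
45 -> hit
73 -> hit
45 -> hit
Hits: 12 of 16 references → 12/16 = 0.7500.

0.75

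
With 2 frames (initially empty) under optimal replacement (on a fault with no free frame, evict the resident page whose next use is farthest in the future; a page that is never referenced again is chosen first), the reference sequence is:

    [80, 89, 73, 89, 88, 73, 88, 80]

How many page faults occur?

80 → fault, frames [80]
89 → fault, frames [80, 89]
73 → fault, evict 80, frames [89, 73]
89 → hit
88 → fault, evict 89, frames [73, 88]
73 → hit
88 → hit
80 → fault, evict 88, frames [73, 80]
Page faults: 5.

5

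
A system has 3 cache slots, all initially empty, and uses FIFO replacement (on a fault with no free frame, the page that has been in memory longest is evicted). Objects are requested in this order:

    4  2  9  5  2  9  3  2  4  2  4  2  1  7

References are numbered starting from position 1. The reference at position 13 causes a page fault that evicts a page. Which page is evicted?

3

pos 1: 4 → fault, frames {4}
pos 2: 2 → fault, frames {4,2}
pos 3: 9 → fault, frames {4,2,9}
pos 4: 5 → fault, evict 4, frames {2,9,5}
pos 5: 2 → hit
pos 6: 9 → hit
pos 7: 3 → fault, evict 2, frames {9,5,3}
pos 8: 2 → fault, evict 9, frames {5,3,2}
pos 9: 4 → fault, evict 5, frames {3,2,4}
pos 10: 2 → hit
pos 11: 4 → hit
pos 12: 2 → hit
pos 13: 1 → fault, evict 3, frames {2,4,1}
At position 13, page 3 is evicted.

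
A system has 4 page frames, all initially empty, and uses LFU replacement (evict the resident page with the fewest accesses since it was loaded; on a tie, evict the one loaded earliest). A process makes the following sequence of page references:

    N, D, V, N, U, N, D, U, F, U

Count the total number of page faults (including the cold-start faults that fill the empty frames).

5

N → miss, frames [N]
D → miss, frames [N, D]
V → miss, frames [N, D, V]
N → hit
U → miss, frames [N, D, V, U]
N → hit
D → hit
U → hit
F → miss, evict V, frames [N, D, U, F]
U → hit
Page faults: 5.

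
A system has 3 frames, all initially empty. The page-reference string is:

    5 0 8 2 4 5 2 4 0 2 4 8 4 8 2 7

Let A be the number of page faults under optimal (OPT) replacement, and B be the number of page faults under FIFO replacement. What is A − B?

Under OPT: F F F F F . . . F . . F . . . F → 8 faults.
Under FIFO: F F F F F F . . F F F F . . . F → 11 faults.
A − B = 8 − 11 = -3.

-3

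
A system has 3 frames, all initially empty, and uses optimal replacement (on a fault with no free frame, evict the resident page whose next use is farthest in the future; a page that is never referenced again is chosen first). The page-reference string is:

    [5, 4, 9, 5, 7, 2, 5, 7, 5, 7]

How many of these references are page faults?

5: miss, frames {5}
4: miss, frames {5,4}
9: miss, frames {5,4,9}
5: hit
7: miss, evict 9, frames {5,4,7}
2: miss, evict 4, frames {5,7,2}
5: hit
7: hit
5: hit
7: hit
Page faults: 5.

5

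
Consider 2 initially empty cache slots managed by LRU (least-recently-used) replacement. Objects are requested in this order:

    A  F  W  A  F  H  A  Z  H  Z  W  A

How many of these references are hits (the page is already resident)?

1

A → fault, frames [A]
F → fault, frames [A, F]
W → fault, evict A, frames [F, W]
A → fault, evict F, frames [W, A]
F → fault, evict W, frames [A, F]
H → fault, evict A, frames [F, H]
A → fault, evict F, frames [H, A]
Z → fault, evict H, frames [A, Z]
H → fault, evict A, frames [Z, H]
Z → hit
W → fault, evict H, frames [Z, W]
A → fault, evict Z, frames [W, A]
Hits: 1.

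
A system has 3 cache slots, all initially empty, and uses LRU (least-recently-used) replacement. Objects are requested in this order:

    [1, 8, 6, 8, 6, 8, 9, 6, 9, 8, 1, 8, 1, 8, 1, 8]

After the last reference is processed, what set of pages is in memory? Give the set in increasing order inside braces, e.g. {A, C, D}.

1 -> fault, frames [1]
8 -> fault, frames [1, 8]
6 -> fault, frames [1, 8, 6]
8 -> hit
6 -> hit
8 -> hit
9 -> fault, evict 1, frames [6, 8, 9]
6 -> hit
9 -> hit
8 -> hit
1 -> fault, evict 6, frames [9, 8, 1]
8 -> hit
1 -> hit
8 -> hit
1 -> hit
8 -> hit

{1, 8, 9}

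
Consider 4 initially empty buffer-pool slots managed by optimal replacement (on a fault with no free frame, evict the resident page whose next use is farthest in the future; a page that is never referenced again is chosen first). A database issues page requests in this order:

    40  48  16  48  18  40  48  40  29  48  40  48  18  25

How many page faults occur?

6

40: miss, frames [40]
48: miss, frames [40, 48]
16: miss, frames [40, 48, 16]
48: hit
18: miss, frames [40, 48, 16, 18]
40: hit
48: hit
40: hit
29: miss, evict 16, frames [40, 48, 18, 29]
48: hit
40: hit
48: hit
18: hit
25: miss, evict 29, frames [40, 48, 18, 25]
Page faults: 6.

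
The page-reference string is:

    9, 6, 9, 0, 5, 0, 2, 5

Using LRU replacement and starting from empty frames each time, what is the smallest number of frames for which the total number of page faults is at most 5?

3

f=1: 8 faults
f=2: 6 faults
f=3: 5 faults
f=4: 5 faults
f=5: 5 faults
Smallest f with faults ≤ 5 is 3.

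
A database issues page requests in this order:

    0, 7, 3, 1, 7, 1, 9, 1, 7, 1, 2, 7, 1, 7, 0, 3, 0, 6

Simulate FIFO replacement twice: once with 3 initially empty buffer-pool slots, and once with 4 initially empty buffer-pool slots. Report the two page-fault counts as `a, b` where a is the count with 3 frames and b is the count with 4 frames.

11, 10

3 frames: F F F F . . F . F . F . F . F F . F → 11 faults.
4 frames: F F F F . . F . . . F F . . F F . F → 10 faults.
10 < 11: adding a frame reduced faults, as is typical.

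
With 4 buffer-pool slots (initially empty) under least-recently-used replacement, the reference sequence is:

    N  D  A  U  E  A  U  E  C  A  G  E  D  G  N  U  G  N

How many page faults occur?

N → miss, frames {N}
D → miss, frames {N,D}
A → miss, frames {N,D,A}
U → miss, frames {N,D,A,U}
E → miss, evict N, frames {D,A,U,E}
A → hit
U → hit
E → hit
C → miss, evict D, frames {A,U,E,C}
A → hit
G → miss, evict U, frames {E,C,A,G}
E → hit
D → miss, evict C, frames {A,G,E,D}
G → hit
N → miss, evict A, frames {E,D,G,N}
U → miss, evict E, frames {D,G,N,U}
G → hit
N → hit
Page faults: 10.

10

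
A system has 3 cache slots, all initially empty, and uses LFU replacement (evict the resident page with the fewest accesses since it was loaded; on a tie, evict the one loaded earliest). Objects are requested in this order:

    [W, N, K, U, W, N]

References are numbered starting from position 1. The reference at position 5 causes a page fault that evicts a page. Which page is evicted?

N

pos 1: W → fault, frames [W]
pos 2: N → fault, frames [W, N]
pos 3: K → fault, frames [W, N, K]
pos 4: U → fault, evict W, frames [N, K, U]
pos 5: W → fault, evict N, frames [K, U, W]
At position 5, page N is evicted.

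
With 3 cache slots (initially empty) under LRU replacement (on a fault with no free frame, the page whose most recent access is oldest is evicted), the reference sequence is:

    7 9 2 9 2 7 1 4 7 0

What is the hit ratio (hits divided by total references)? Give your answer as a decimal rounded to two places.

0.40

7: fault, frames {7}
9: fault, frames {7,9}
2: fault, frames {7,9,2}
9: hit
2: hit
7: hit
1: fault, evict 9, frames {2,7,1}
4: fault, evict 2, frames {7,1,4}
7: hit
0: fault, evict 1, frames {4,7,0}
Hits: 4 of 10 references → 4/10 = 0.4000.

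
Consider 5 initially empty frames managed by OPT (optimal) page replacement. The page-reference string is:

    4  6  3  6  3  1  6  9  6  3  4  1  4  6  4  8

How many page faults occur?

6

4 → miss, frames {4}
6 → miss, frames {4,6}
3 → miss, frames {4,6,3}
6 → hit
3 → hit
1 → miss, frames {4,6,3,1}
6 → hit
9 → miss, frames {4,6,3,1,9}
6 → hit
3 → hit
4 → hit
1 → hit
4 → hit
6 → hit
4 → hit
8 → miss, evict 9, frames {4,6,3,1,8}
Page faults: 6.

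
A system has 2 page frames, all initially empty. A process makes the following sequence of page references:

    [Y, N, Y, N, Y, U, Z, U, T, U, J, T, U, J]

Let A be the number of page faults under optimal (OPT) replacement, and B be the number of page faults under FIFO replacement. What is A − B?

-3

Under OPT: F F . . . F F . F . F . F . → 7 faults.
Under FIFO: F F . . . F F . F F F F F F → 10 faults.
A − B = 7 − 10 = -3.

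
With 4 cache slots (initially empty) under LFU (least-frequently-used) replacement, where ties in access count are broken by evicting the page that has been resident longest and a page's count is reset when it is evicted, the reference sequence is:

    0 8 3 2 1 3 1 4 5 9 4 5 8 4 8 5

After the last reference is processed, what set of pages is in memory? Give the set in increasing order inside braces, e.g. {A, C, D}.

0 -> fault, frames {0}
8 -> fault, frames {0,8}
3 -> fault, frames {0,8,3}
2 -> fault, frames {0,8,3,2}
1 -> fault, evict 0, frames {8,3,2,1}
3 -> hit
1 -> hit
4 -> fault, evict 8, frames {3,2,1,4}
5 -> fault, evict 2, frames {3,1,4,5}
9 -> fault, evict 4, frames {3,1,5,9}
4 -> fault, evict 5, frames {3,1,9,4}
5 -> fault, evict 9, frames {3,1,4,5}
8 -> fault, evict 4, frames {3,1,5,8}
4 -> fault, evict 5, frames {3,1,8,4}
8 -> hit
5 -> fault, evict 4, frames {3,1,8,5}

{1, 3, 5, 8}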